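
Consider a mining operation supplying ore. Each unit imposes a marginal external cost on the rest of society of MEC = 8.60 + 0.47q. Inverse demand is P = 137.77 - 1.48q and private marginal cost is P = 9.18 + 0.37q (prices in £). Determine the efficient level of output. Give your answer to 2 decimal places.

Social marginal cost = private MC + MEC = 17.78 + 0.84q.
Set SMC = demand: 17.78 + 0.84q = 137.77 - 1.48q → q* = 51.7198.

q* = 51.72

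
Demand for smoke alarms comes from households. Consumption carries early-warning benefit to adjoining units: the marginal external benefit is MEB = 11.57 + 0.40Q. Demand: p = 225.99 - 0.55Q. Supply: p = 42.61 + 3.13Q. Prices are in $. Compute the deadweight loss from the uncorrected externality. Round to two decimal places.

DWL = $151.28

Market equilibrium (private): 42.61 + 3.13Q = 225.99 - 0.55Q → Q_m = 49.8315.
Social marginal benefit = demand + MEB = 237.56 - 0.15Q.
Set SMB = MC: 237.56 - 0.15Q = 42.61 + 3.13Q → Q* = 59.4360.
The welfare-loss triangle has base |Q_m − Q*| and height MEB(Q_m) (the vertical gap between SMB and MC is zero at Q* and MEB at Q_m).
DWL = ½ × 9.6045 × 31.5026 = 151.2834.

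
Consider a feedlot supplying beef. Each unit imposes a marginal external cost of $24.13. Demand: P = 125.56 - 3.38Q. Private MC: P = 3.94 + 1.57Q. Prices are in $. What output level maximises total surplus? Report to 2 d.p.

Social marginal cost = private MC + MEC = 28.07 + 1.57Q.
Set SMC = demand: 28.07 + 1.57Q = 125.56 - 3.38Q → Q* = 19.6949.

Q* = 19.69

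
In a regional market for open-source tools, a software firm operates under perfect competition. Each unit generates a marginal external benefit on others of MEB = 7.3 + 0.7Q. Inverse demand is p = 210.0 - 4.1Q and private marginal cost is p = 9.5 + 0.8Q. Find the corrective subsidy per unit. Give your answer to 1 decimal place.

Social marginal cost = private MC − MEB = 2.2 + 0.1Q.
Set SMC = demand: 2.2 + 0.1Q = 210.0 - 4.1Q → Q* = 49.4762.
The Pigouvian subsidy equals MEB at Q*: 7.3 + 0.7×49.4762 = 41.9333.

subsidy = 41.9 per unit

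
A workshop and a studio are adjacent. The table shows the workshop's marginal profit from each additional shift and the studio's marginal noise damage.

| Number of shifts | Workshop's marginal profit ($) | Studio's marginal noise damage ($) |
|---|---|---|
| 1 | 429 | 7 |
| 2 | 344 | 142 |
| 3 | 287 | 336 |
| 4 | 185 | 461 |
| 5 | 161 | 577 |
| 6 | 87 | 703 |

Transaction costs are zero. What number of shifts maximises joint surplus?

2

Bargaining reaches the level where marginal profit last exceeds marginal noise damage.
That holds through level 2 (344 ≥ 142) but not at 3 (287 < 336).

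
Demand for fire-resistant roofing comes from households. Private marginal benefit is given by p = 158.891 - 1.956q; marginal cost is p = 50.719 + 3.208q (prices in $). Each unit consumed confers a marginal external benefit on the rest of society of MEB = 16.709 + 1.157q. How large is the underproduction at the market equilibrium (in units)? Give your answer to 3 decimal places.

Market equilibrium (private): 50.719 + 3.208q = 158.891 - 1.956q → q_m = 20.9473.
Social marginal benefit = demand + MEB = 175.600 - 0.799q.
Set SMB = MC: 175.600 - 0.799q = 50.719 + 3.208q → q* = 31.1657.
Gap = |20.9473 − 31.1657| = 10.2184.

10.218 units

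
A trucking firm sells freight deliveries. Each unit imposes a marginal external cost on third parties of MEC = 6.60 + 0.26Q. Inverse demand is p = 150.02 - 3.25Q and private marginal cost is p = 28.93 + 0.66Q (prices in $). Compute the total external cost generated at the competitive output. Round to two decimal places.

$329.08

Market equilibrium (private): 28.93 + 0.66Q = 150.02 - 3.25Q → Q_m = 30.9693.
Total external cost = ∫₀^{Q_m} (6.60 + 0.26Q) dQ = 6.60×30.9693 + ½×0.26×30.9693² = 329.0801.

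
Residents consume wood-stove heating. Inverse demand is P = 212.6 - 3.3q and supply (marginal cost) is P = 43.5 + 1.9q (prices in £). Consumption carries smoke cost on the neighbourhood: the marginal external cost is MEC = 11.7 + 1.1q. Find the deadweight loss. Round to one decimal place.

Market equilibrium (private): 43.5 + 1.9q = 212.6 - 3.3q → q_m = 32.5192.
Social marginal benefit = demand − MEC = 200.9 - 4.4q.
Set SMB = MC: 200.9 - 4.4q = 43.5 + 1.9q → q* = 24.9841.
The welfare-loss triangle has base |q_m − q*| and height MEC(q_m) (the vertical gap between SMB and MC is zero at q* and MEC at q_m).
DWL = ½ × 7.5351 × 47.4712 = 178.8501.

DWL = £178.9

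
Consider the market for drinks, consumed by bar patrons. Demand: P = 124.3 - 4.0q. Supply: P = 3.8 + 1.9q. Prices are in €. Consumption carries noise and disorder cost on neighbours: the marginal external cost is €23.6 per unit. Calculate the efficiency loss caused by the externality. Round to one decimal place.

DWL = €47.2

Market equilibrium (private): 3.8 + 1.9q = 124.3 - 4.0q → q_m = 20.4237.
Social marginal benefit = demand − MEC = 100.7 - 4.0q.
Set SMB = MC: 100.7 - 4.0q = 3.8 + 1.9q → q* = 16.4237.
The loss is the area between SMB and MC from q* to q_m; with linear curves that's a triangle of height MEC(q_m).
DWL = ½ × 4.0000 × 23.6000 = 47.2000.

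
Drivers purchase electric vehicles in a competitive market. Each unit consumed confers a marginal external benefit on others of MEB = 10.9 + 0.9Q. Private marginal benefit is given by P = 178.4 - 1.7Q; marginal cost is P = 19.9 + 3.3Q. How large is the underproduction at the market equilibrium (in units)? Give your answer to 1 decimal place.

9.6 units

Market equilibrium (private): 19.9 + 3.3Q = 178.4 - 1.7Q → Q_m = 31.7000.
Social marginal benefit = demand + MEB = 189.3 - 0.8Q.
Set SMB = MC: 189.3 - 0.8Q = 19.9 + 3.3Q → Q* = 41.3171.
Gap = |31.7000 − 41.3171| = 9.6171.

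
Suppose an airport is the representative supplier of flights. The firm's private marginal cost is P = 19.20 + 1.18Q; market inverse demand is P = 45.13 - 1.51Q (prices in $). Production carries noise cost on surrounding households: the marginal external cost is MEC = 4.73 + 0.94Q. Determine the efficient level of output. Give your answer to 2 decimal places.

Q* = 5.84

Social marginal cost = private MC + MEC = 23.93 + 2.12Q.
Set SMC = demand: 23.93 + 2.12Q = 45.13 - 1.51Q → Q* = 5.8402.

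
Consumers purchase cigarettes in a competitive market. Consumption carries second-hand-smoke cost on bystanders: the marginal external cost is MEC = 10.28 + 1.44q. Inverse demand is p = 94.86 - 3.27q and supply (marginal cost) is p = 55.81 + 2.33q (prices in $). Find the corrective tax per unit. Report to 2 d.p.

Social marginal benefit = demand − MEC = 84.58 - 4.71q.
Set SMB = MC: 84.58 - 4.71q = 55.81 + 2.33q → q* = 4.0866.
The Pigouvian tax equals MEC at q*: 10.28 + 1.44×4.0866 = 16.1647.

tax = $16.16 per unit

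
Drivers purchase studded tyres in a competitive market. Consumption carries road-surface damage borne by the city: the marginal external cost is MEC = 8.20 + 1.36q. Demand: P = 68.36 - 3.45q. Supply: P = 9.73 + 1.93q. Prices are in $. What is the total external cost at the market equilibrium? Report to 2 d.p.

$170.12

Market equilibrium (private): 9.73 + 1.93q = 68.36 - 3.45q → q_m = 10.8978.
Total external cost = ∫₀^{q_m} (8.20 + 1.36q) dq = 8.20×10.8978 + ½×1.36×10.8978² = 170.1202.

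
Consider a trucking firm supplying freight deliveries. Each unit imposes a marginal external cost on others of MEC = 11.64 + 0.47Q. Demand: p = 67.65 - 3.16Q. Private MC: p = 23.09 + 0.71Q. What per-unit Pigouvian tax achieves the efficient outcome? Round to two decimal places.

tax = 15.21 per unit

Social marginal cost = private MC + MEC = 34.73 + 1.18Q.
Set SMC = demand: 34.73 + 1.18Q = 67.65 - 3.16Q → Q* = 7.5853.
The Pigouvian tax equals MEC at Q*: 11.64 + 0.47×7.5853 = 15.2051.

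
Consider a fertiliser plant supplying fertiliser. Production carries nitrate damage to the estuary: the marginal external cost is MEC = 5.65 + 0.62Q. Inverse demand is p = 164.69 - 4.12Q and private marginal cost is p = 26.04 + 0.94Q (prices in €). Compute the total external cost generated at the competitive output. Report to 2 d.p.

Market equilibrium (private): 26.04 + 0.94Q = 164.69 - 4.12Q → Q_m = 27.4012.
Total external cost = ∫₀^{Q_m} (5.65 + 0.62Q) dQ = 5.65×27.4012 + ½×0.62×27.4012² = 387.5728.

€387.57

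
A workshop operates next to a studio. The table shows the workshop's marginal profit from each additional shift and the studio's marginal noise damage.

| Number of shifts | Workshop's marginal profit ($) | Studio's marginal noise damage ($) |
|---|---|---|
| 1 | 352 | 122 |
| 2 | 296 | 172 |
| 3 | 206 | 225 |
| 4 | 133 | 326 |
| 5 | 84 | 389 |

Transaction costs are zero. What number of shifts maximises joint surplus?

2

Bargaining reaches the level where marginal profit last exceeds marginal noise damage.
That holds through level 2 (296 ≥ 172) but not at 3 (206 < 225).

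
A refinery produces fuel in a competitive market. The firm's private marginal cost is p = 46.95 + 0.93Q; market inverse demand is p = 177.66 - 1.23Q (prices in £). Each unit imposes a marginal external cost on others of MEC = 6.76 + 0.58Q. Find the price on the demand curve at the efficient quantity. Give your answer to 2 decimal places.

P = £122.02

Social marginal cost = private MC + MEC = 53.71 + 1.51Q.
Set SMC = demand: 53.71 + 1.51Q = 177.66 - 1.23Q → Q* = 45.2372.
Consumer price on the demand curve at Q*: 177.66 − 1.23×45.2372 = 122.0182.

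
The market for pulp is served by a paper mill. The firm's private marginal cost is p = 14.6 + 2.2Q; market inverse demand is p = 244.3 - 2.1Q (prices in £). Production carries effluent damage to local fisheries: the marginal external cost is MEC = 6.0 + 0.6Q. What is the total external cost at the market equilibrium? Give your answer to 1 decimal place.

£1176.6

Market equilibrium (private): 14.6 + 2.2Q = 244.3 - 2.1Q → Q_m = 53.4186.
Total external cost = ∫₀^{Q_m} (6.0 + 0.6Q) dQ = 6.0×53.4186 + ½×0.6×53.4186² = 1176.5756.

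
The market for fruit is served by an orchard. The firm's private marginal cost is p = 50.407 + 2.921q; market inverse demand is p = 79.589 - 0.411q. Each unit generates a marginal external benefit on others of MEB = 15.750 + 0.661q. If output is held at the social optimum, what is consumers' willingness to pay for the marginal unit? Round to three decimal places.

Social marginal cost = private MC − MEB = 34.657 + 2.260q.
Set SMC = demand: 34.657 + 2.260q = 79.589 - 0.411q → q* = 16.8222.
Consumer price on the demand curve at q*: 79.589 − 0.411×16.8222 = 72.6751.

P = 72.675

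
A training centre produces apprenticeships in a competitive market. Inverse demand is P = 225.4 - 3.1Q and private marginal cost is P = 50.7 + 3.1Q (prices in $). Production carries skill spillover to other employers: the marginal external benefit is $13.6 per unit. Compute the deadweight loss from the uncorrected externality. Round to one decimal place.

DWL = $14.9

Market equilibrium (private): 50.7 + 3.1Q = 225.4 - 3.1Q → Q_m = 28.1774.
Social marginal cost = private MC − MEB = 37.1 + 3.1Q.
Set SMC = demand: 37.1 + 3.1Q = 225.4 - 3.1Q → Q* = 30.3710.
Height of the DWL triangle at Q_m is demand(Q_m) − SMC(Q_m) = MEB(Q_m) = 13.6000.
DWL = ½ × 2.1936 × 13.6000 = 14.9165.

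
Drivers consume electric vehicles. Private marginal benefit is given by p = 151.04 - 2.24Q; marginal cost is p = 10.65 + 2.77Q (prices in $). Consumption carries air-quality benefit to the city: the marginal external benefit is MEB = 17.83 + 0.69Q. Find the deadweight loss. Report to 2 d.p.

DWL = $159.87

Market equilibrium (private): 10.65 + 2.77Q = 151.04 - 2.24Q → Q_m = 28.0220.
Social marginal benefit = demand + MEB = 168.87 - 1.55Q.
Set SMB = MC: 168.87 - 1.55Q = 10.65 + 2.77Q → Q* = 36.6250.
Between Q* and Q_m the wedge SMB − MC runs linearly from 0 to MEB(Q_m), so the loss is a triangle.
DWL = ½ × 8.6030 × 37.1651 = 159.8657.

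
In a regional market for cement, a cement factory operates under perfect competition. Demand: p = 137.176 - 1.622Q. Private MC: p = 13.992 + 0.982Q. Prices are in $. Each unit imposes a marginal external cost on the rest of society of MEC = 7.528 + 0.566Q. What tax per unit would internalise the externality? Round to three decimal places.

tax = $28.178 per unit

Social marginal cost = private MC + MEC = 21.520 + 1.548Q.
Set SMC = demand: 21.520 + 1.548Q = 137.176 - 1.622Q → Q* = 36.4845.
The Pigouvian tax equals MEC at Q*: 7.528 + 0.566×36.4845 = 28.1782.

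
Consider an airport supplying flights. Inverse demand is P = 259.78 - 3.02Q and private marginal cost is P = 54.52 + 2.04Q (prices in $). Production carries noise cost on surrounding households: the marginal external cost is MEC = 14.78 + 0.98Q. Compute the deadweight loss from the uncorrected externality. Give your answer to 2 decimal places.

Market equilibrium (private): 54.52 + 2.04Q = 259.78 - 3.02Q → Q_m = 40.5652.
Social marginal cost = private MC + MEC = 69.30 + 3.02Q.
Set SMC = demand: 69.30 + 3.02Q = 259.78 - 3.02Q → Q* = 31.5364.
Between Q* and Q_m the wedge SMC − demand runs linearly from 0 to MEC(Q_m), so the loss is a triangle.
DWL = ½ × 9.0288 × 54.5339 = 246.1878.

DWL = $246.19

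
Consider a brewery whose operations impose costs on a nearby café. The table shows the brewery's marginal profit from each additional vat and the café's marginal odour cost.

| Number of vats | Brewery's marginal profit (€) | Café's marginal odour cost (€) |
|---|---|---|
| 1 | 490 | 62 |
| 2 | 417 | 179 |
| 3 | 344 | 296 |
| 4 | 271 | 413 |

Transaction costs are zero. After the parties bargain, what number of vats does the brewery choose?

Bargaining reaches the level where marginal profit last exceeds marginal odour cost.
That holds through level 3 (344 ≥ 296) but not at 4 (271 < 413).

3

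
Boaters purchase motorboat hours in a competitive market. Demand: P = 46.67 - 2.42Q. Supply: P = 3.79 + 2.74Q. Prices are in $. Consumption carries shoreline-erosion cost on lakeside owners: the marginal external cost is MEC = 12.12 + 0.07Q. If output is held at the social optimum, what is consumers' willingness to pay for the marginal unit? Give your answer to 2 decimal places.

P = $32.44

Social marginal benefit = demand − MEC = 34.55 - 2.49Q.
Set SMB = MC: 34.55 - 2.49Q = 3.79 + 2.74Q → Q* = 5.8815.
Consumer price on the demand curve at Q*: 46.67 − 2.42×5.8815 = 32.4368.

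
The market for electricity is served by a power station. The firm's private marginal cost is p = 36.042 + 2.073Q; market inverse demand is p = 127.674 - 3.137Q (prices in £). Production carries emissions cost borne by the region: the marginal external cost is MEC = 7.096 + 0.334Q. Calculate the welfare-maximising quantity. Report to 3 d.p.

Q* = 15.248

Social marginal cost = private MC + MEC = 43.138 + 2.407Q.
Set SMC = demand: 43.138 + 2.407Q = 127.674 - 3.137Q → Q* = 15.2482.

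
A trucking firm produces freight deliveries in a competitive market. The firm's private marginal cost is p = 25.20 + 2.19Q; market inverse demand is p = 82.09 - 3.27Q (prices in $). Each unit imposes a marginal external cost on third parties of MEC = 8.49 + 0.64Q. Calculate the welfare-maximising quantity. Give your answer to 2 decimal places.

Q* = 7.93

Social marginal cost = private MC + MEC = 33.69 + 2.83Q.
Set SMC = demand: 33.69 + 2.83Q = 82.09 - 3.27Q → Q* = 7.9344.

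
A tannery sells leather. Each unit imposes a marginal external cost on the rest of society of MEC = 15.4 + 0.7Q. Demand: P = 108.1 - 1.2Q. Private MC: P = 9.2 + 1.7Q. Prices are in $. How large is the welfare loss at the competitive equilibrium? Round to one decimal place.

Market equilibrium (private): 9.2 + 1.7Q = 108.1 - 1.2Q → Q_m = 34.1034.
Social marginal cost = private MC + MEC = 24.6 + 2.4Q.
Set SMC = demand: 24.6 + 2.4Q = 108.1 - 1.2Q → Q* = 23.1944.
Between Q* and Q_m the wedge SMC − demand runs linearly from 0 to MEC(Q_m), so the loss is a triangle.
DWL = ½ × 10.9090 × 39.2724 = 214.2113.

DWL = $214.2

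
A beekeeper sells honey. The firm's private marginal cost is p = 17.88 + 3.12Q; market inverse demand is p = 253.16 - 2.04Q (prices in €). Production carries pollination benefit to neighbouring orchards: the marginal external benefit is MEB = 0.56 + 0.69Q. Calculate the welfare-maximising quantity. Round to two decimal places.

Q* = 52.76

Social marginal cost = private MC − MEB = 17.32 + 2.43Q.
Set SMC = demand: 17.32 + 2.43Q = 253.16 - 2.04Q → Q* = 52.7606.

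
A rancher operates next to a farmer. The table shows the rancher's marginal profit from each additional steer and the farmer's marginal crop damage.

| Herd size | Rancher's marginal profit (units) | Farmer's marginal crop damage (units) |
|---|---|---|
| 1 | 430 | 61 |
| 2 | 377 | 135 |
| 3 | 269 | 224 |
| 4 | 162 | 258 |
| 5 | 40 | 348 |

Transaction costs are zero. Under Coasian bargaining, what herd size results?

3

Bargaining reaches the level where marginal profit last exceeds marginal crop damage.
That holds through level 3 (269 ≥ 224) but not at 4 (162 < 258).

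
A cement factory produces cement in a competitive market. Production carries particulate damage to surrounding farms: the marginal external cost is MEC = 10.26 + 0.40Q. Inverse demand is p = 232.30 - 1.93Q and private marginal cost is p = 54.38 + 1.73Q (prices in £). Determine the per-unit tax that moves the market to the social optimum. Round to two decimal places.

tax = £26.78 per unit

Social marginal cost = private MC + MEC = 64.64 + 2.13Q.
Set SMC = demand: 64.64 + 2.13Q = 232.30 - 1.93Q → Q* = 41.2956.
The Pigouvian tax equals MEC at Q*: 10.26 + 0.40×41.2956 = 26.7782.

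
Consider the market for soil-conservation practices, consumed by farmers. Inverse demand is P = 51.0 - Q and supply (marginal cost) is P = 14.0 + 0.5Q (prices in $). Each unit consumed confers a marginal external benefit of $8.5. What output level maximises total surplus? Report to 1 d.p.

Q* = 30.3

Social marginal benefit = demand + MEB = 59.5 - Q.
Set SMB = MC: 59.5 - Q = 14.0 + 0.5Q → Q* = 30.3333.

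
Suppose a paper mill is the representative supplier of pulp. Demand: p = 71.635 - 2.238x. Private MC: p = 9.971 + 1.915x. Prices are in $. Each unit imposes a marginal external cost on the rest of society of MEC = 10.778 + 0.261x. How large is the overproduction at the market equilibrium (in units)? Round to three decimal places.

3.320 units

Market equilibrium (private): 9.971 + 1.915x = 71.635 - 2.238x → x_m = 14.8481.
Social marginal cost = private MC + MEC = 20.749 + 2.176x.
Set SMC = demand: 20.749 + 2.176x = 71.635 - 2.238x → x* = 11.5283.
Gap = |14.8481 − 11.5283| = 3.3198.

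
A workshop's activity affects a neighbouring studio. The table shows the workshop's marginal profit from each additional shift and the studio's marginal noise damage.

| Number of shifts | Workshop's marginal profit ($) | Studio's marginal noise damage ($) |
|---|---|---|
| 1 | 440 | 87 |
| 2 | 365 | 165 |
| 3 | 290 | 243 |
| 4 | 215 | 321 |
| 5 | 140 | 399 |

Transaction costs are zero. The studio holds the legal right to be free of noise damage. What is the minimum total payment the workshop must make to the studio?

Efficient level: marginal profit ≥ marginal noise damage through level 3, so k* = 3.
With the studio holding the right, the workshop must at least compensate total damage at k*: 87 + 165 + 243 = 495.

$495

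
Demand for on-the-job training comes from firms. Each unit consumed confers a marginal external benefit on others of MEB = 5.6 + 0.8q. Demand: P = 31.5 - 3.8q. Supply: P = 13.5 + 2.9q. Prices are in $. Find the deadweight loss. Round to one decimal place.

DWL = $5.1

Market equilibrium (private): 13.5 + 2.9q = 31.5 - 3.8q → q_m = 2.6866.
Social marginal benefit = demand + MEB = 37.1 - 3.0q.
Set SMB = MC: 37.1 - 3.0q = 13.5 + 2.9q → q* = 4.0000.
Between q* and q_m the wedge SMB − MC runs linearly from 0 to MEB(q_m), so the loss is a triangle.
DWL = ½ × 1.3134 × 7.7493 = 5.0890.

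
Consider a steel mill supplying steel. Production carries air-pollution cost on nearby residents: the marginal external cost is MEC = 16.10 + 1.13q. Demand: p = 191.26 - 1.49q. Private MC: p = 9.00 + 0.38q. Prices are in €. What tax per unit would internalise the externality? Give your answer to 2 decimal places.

Social marginal cost = private MC + MEC = 25.10 + 1.51q.
Set SMC = demand: 25.10 + 1.51q = 191.26 - 1.49q → q* = 55.3867.
The Pigouvian tax equals MEC at q*: 16.10 + 1.13×55.3867 = 78.6870.

tax = €78.69 per unit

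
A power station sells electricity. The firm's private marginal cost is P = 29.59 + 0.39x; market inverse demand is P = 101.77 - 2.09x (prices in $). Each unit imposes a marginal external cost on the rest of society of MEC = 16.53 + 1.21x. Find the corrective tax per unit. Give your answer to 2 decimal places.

tax = $34.78 per unit

Social marginal cost = private MC + MEC = 46.12 + 1.60x.
Set SMC = demand: 46.12 + 1.60x = 101.77 - 2.09x → x* = 15.0813.
The Pigouvian tax equals MEC at x*: 16.53 + 1.21×15.0813 = 34.7784.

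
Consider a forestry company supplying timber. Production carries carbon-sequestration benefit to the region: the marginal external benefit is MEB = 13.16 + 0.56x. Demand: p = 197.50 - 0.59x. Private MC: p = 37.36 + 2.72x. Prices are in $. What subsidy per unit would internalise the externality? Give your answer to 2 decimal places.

subsidy = $48.45 per unit

Social marginal cost = private MC − MEB = 24.20 + 2.16x.
Set SMC = demand: 24.20 + 2.16x = 197.50 - 0.59x → x* = 63.0182.
The Pigouvian subsidy equals MEB at x*: 13.16 + 0.56×63.0182 = 48.4502.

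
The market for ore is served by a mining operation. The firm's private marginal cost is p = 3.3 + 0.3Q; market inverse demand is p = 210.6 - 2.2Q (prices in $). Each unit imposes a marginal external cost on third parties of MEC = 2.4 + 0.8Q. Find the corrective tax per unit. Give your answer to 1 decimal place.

tax = $52.1 per unit

Social marginal cost = private MC + MEC = 5.7 + 1.1Q.
Set SMC = demand: 5.7 + 1.1Q = 210.6 - 2.2Q → Q* = 62.0909.
The Pigouvian tax equals MEC at Q*: 2.4 + 0.8×62.0909 = 52.0727.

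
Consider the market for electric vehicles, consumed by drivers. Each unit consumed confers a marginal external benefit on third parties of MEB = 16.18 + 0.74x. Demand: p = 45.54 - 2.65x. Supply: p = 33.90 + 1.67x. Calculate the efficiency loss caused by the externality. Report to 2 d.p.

DWL = 46.13

Market equilibrium (private): 33.90 + 1.67x = 45.54 - 2.65x → x_m = 2.6944.
Social marginal benefit = demand + MEB = 61.72 - 1.91x.
Set SMB = MC: 61.72 - 1.91x = 33.90 + 1.67x → x* = 7.7709.
The loss is the area between SMB and MC from x* to x_m; with linear curves that's a triangle of height MEB(x_m).
DWL = ½ × 5.0765 × 18.1739 = 46.1299.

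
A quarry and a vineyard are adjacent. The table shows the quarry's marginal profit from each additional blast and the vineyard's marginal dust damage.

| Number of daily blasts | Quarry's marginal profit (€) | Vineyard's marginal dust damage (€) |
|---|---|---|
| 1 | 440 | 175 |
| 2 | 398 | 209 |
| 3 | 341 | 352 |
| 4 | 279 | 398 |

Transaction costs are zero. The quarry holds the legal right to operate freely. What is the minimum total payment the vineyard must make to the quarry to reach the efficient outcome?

€620

Left alone the quarry would choose level 4 (marginal profit stays positive).
Efficient level: k* = 2 (marginal profit ≥ marginal dust damage through 2).
The vineyard must at least cover the quarry's forgone profit from cutting 4→2: 341 + 279 = 620.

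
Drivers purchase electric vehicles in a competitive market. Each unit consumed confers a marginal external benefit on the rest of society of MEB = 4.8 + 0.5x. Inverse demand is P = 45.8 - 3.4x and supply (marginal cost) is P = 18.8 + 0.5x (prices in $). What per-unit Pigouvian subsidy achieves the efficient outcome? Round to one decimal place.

Social marginal benefit = demand + MEB = 50.6 - 2.9x.
Set SMB = MC: 50.6 - 2.9x = 18.8 + 0.5x → x* = 9.3529.
The Pigouvian subsidy equals MEB at x*: 4.8 + 0.5×9.3529 = 9.4765.

subsidy = $9.5 per unit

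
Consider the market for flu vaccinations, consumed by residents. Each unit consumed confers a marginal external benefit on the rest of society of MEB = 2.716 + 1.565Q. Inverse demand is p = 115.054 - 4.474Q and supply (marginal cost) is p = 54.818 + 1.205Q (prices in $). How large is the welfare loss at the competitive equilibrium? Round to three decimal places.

DWL = $45.344

Market equilibrium (private): 54.818 + 1.205Q = 115.054 - 4.474Q → Q_m = 10.6068.
Social marginal benefit = demand + MEB = 117.770 - 2.909Q.
Set SMB = MC: 117.770 - 2.909Q = 54.818 + 1.205Q → Q* = 15.3019.
Between Q* and Q_m the wedge SMB − MC runs linearly from 0 to MEB(Q_m), so the loss is a triangle.
DWL = ½ × 4.6951 × 19.3156 = 45.3443.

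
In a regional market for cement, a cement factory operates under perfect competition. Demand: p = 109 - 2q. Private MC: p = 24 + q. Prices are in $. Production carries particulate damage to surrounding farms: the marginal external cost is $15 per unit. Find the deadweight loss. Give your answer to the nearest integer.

DWL = $38

Market equilibrium (private): 24 + q = 109 - 2q → q_m = 28.3333.
Social marginal cost = private MC + MEC = 39 + q.
Set SMC = demand: 39 + q = 109 - 2q → q* = 23.3333.
Height of the DWL triangle at q_m is SMC(q_m) − demand(q_m) = MEC(q_m) = 15.0000.
DWL = ½ × 5.0000 × 15.0000 = 37.5000.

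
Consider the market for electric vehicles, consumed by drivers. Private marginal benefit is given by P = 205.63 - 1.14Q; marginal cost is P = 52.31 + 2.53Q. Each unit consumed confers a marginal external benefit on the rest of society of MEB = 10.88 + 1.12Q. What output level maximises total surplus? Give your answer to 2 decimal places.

Q* = 64.39

Social marginal benefit = demand + MEB = 216.51 - 0.02Q.
Set SMB = MC: 216.51 - 0.02Q = 52.31 + 2.53Q → Q* = 64.3922.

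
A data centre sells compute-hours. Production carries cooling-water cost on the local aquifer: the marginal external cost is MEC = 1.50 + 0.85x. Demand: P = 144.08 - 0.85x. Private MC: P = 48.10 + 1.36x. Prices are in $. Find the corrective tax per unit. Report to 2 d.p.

Social marginal cost = private MC + MEC = 49.60 + 2.21x.
Set SMC = demand: 49.60 + 2.21x = 144.08 - 0.85x → x* = 30.8758.
The Pigouvian tax equals MEC at x*: 1.50 + 0.85×30.8758 = 27.7444.

tax = $27.74 per unit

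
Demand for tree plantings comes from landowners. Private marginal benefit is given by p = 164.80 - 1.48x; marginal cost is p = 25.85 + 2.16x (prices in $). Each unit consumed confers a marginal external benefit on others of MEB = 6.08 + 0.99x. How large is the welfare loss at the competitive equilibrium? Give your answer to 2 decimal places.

DWL = $363.15

Market equilibrium (private): 25.85 + 2.16x = 164.80 - 1.48x → x_m = 38.1731.
Social marginal benefit = demand + MEB = 170.88 - 0.49x.
Set SMB = MC: 170.88 - 0.49x = 25.85 + 2.16x → x* = 54.7283.
The loss is the area between SMB and MC from x* to x_m; with linear curves that's a triangle of height MEB(x_m).
DWL = ½ × 16.5552 × 43.8713 = 363.1491.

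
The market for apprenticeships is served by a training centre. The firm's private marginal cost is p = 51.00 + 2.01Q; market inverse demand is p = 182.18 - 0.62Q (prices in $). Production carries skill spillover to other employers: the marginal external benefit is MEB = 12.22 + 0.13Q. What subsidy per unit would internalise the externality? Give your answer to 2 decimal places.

subsidy = $19.68 per unit

Social marginal cost = private MC − MEB = 38.78 + 1.88Q.
Set SMC = demand: 38.78 + 1.88Q = 182.18 - 0.62Q → Q* = 57.3600.
The Pigouvian subsidy equals MEB at Q*: 12.22 + 0.13×57.3600 = 19.6768.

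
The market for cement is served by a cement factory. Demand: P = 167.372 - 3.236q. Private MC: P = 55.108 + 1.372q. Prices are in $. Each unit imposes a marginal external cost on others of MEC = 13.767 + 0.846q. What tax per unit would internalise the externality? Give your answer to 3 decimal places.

Social marginal cost = private MC + MEC = 68.875 + 2.218q.
Set SMC = demand: 68.875 + 2.218q = 167.372 - 3.236q → q* = 18.0596.
The Pigouvian tax equals MEC at q*: 13.767 + 0.846×18.0596 = 29.0454.

tax = $29.045 per unit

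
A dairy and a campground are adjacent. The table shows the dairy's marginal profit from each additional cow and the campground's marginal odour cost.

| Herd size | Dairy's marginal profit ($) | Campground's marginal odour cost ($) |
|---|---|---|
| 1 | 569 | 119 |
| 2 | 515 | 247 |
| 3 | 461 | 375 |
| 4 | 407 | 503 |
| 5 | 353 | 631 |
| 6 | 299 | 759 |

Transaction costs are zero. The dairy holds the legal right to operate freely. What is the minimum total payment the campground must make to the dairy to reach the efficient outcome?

Left alone the dairy would choose level 6 (marginal profit stays positive).
Efficient level: k* = 3 (marginal profit ≥ marginal odour cost through 3).
The campground must at least cover the dairy's forgone profit from cutting 6→3: 407 + 353 + 299 = 1059.

$1059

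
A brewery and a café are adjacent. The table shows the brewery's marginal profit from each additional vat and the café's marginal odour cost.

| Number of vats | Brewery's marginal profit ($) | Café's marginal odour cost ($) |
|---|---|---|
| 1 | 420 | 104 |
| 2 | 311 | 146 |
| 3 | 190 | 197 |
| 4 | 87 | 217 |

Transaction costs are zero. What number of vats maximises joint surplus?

Bargaining reaches the level where marginal profit last exceeds marginal odour cost.
That holds through level 2 (311 ≥ 146) but not at 3 (190 < 197).

2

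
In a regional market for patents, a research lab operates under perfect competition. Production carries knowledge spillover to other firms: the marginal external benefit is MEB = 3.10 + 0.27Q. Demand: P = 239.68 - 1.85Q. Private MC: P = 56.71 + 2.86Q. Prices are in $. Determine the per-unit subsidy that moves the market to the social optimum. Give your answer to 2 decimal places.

subsidy = $14.42 per unit

Social marginal cost = private MC − MEB = 53.61 + 2.59Q.
Set SMC = demand: 53.61 + 2.59Q = 239.68 - 1.85Q → Q* = 41.9077.
The Pigouvian subsidy equals MEB at Q*: 3.10 + 0.27×41.9077 = 14.4151.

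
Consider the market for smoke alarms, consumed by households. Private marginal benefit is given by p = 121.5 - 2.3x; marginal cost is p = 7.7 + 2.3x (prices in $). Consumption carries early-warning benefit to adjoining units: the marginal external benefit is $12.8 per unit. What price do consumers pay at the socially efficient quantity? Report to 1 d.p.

P = $58.2

Social marginal benefit = demand + MEB = 134.3 - 2.3x.
Set SMB = MC: 134.3 - 2.3x = 7.7 + 2.3x → x* = 27.5217.
Consumer price on the demand curve at x*: 121.5 − 2.3×27.5217 = 58.2001.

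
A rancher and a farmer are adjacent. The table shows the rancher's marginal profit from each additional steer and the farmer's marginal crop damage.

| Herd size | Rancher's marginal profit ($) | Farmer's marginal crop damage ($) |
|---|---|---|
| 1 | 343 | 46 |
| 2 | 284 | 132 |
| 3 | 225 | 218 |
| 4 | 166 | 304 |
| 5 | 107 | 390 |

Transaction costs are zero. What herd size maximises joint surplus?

Bargaining reaches the level where marginal profit last exceeds marginal crop damage.
That holds through level 3 (225 ≥ 218) but not at 4 (166 < 304).

3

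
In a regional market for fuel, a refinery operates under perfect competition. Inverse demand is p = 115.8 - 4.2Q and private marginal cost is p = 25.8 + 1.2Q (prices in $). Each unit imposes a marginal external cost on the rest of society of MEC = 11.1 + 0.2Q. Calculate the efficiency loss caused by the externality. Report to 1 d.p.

Market equilibrium (private): 25.8 + 1.2Q = 115.8 - 4.2Q → Q_m = 16.6667.
Social marginal cost = private MC + MEC = 36.9 + 1.4Q.
Set SMC = demand: 36.9 + 1.4Q = 115.8 - 4.2Q → Q* = 14.0893.
The welfare-loss triangle has base |Q_m − Q*| and height MEC(Q_m) (the vertical gap between SMC and demand is zero at Q* and MEC at Q_m).
DWL = ½ × 2.5774 × 14.4333 = 18.6002.

DWL = $18.6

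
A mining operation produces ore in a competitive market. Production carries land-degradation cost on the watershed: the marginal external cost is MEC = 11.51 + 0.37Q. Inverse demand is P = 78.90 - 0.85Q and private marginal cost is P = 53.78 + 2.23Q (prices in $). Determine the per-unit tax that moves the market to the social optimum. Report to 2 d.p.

Social marginal cost = private MC + MEC = 65.29 + 2.60Q.
Set SMC = demand: 65.29 + 2.60Q = 78.90 - 0.85Q → Q* = 3.9449.
The Pigouvian tax equals MEC at Q*: 11.51 + 0.37×3.9449 = 12.9696.

tax = $12.97 per unit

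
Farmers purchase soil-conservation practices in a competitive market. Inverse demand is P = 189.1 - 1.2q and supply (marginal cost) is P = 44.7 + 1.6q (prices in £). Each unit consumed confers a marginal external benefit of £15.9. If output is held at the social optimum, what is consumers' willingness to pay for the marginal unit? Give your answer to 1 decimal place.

P = £120.4

Social marginal benefit = demand + MEB = 205.0 - 1.2q.
Set SMB = MC: 205.0 - 1.2q = 44.7 + 1.6q → q* = 57.2500.
Consumer price on the demand curve at q*: 189.1 − 1.2×57.2500 = 120.4000.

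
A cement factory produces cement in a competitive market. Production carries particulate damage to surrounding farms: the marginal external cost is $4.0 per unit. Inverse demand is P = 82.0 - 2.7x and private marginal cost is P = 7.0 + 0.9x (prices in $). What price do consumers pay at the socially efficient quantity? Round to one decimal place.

Social marginal cost = private MC + MEC = 11.0 + 0.9x.
Set SMC = demand: 11.0 + 0.9x = 82.0 - 2.7x → x* = 19.7222.
Consumer price on the demand curve at x*: 82.0 − 2.7×19.7222 = 28.7501.

P = $28.8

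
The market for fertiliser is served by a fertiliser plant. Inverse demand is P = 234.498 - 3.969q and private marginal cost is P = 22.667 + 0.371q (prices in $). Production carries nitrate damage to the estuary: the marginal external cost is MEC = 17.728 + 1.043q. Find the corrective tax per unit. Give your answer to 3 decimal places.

Social marginal cost = private MC + MEC = 40.395 + 1.414q.
Set SMC = demand: 40.395 + 1.414q = 234.498 - 3.969q → q* = 36.0585.
The Pigouvian tax equals MEC at q*: 17.728 + 1.043×36.0585 = 55.3370.

tax = $55.337 per unit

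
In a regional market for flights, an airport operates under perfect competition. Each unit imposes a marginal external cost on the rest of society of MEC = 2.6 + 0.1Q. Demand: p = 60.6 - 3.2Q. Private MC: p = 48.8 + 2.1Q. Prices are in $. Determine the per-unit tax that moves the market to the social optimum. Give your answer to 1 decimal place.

tax = $2.8 per unit

Social marginal cost = private MC + MEC = 51.4 + 2.2Q.
Set SMC = demand: 51.4 + 2.2Q = 60.6 - 3.2Q → Q* = 1.7037.
The Pigouvian tax equals MEC at Q*: 2.6 + 0.1×1.7037 = 2.7704.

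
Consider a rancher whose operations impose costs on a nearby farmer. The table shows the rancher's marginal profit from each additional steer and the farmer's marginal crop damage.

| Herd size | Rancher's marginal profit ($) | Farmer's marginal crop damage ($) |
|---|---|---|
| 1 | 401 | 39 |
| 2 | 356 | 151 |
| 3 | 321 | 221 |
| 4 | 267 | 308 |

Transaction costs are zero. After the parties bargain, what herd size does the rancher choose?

3

Bargaining reaches the level where marginal profit last exceeds marginal crop damage.
That holds through level 3 (321 ≥ 221) but not at 4 (267 < 308).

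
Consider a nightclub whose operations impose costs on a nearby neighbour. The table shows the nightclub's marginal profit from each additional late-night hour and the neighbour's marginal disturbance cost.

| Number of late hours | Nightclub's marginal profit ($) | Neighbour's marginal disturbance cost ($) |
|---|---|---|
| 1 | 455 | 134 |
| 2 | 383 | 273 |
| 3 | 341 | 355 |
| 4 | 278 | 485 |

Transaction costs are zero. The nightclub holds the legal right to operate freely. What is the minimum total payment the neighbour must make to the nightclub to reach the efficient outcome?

$619

Left alone the nightclub would choose level 4 (marginal profit stays positive).
Efficient level: k* = 2 (marginal profit ≥ marginal disturbance cost through 2).
The neighbour must at least cover the nightclub's forgone profit from cutting 4→2: 341 + 278 = 619.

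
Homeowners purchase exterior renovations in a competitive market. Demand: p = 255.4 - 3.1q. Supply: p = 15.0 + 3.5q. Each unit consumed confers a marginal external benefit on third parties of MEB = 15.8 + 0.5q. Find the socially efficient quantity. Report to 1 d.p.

q* = 42.0

Social marginal benefit = demand + MEB = 271.2 - 2.6q.
Set SMB = MC: 271.2 - 2.6q = 15.0 + 3.5q → q* = 42.0000.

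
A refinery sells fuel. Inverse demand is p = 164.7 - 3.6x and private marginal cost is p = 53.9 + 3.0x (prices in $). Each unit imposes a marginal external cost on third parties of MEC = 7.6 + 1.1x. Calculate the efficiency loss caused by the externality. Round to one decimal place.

DWL = $44.1

Market equilibrium (private): 53.9 + 3.0x = 164.7 - 3.6x → x_m = 16.7879.
Social marginal cost = private MC + MEC = 61.5 + 4.1x.
Set SMC = demand: 61.5 + 4.1x = 164.7 - 3.6x → x* = 13.4026.
The loss is the area between SMC and demand from x* to x_m; with linear curves that's a triangle of height MEC(x_m).
DWL = ½ × 3.3853 × 26.0667 = 44.1218.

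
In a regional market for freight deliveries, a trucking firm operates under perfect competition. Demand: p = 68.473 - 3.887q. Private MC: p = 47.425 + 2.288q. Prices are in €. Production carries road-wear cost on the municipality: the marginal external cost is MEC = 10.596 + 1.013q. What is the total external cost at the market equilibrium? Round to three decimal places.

€42.002

Market equilibrium (private): 47.425 + 2.288q = 68.473 - 3.887q → q_m = 3.4086.
Total external cost = ∫₀^{q_m} (10.596 + 1.013q) dq = 10.596×3.4086 + ½×1.013×3.4086² = 42.0023.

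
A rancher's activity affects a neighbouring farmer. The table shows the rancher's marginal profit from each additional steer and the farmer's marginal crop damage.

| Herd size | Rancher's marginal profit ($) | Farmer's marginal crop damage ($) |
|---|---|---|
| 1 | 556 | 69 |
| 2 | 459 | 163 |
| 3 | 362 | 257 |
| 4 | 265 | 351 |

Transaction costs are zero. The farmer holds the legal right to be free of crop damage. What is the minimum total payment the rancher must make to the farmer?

Efficient level: marginal profit ≥ marginal crop damage through level 3, so k* = 3.
With the farmer holding the right, the rancher must at least compensate total damage at k*: 69 + 163 + 257 = 489.

$489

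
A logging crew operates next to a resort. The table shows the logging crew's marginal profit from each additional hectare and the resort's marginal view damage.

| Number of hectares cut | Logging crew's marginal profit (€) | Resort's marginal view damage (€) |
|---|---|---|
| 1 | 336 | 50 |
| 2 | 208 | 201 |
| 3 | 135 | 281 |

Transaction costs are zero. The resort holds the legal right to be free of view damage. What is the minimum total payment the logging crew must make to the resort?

€251

Efficient level: marginal profit ≥ marginal view damage through level 2, so k* = 2.
With the resort holding the right, the logging crew must at least compensate total damage at k*: 50 + 201 = 251.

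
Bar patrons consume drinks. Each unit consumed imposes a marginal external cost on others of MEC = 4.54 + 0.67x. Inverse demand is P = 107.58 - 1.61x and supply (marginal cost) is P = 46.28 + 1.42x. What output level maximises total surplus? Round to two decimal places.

x* = 15.34

Social marginal benefit = demand − MEC = 103.04 - 2.28x.
Set SMB = MC: 103.04 - 2.28x = 46.28 + 1.42x → x* = 15.3405.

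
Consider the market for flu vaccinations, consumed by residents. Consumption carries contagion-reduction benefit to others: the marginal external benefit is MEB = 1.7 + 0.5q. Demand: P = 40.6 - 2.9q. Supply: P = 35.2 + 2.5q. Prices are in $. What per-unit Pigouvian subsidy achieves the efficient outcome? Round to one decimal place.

subsidy = $2.4 per unit

Social marginal benefit = demand + MEB = 42.3 - 2.4q.
Set SMB = MC: 42.3 - 2.4q = 35.2 + 2.5q → q* = 1.4490.
The Pigouvian subsidy equals MEB at q*: 1.7 + 0.5×1.4490 = 2.4245.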